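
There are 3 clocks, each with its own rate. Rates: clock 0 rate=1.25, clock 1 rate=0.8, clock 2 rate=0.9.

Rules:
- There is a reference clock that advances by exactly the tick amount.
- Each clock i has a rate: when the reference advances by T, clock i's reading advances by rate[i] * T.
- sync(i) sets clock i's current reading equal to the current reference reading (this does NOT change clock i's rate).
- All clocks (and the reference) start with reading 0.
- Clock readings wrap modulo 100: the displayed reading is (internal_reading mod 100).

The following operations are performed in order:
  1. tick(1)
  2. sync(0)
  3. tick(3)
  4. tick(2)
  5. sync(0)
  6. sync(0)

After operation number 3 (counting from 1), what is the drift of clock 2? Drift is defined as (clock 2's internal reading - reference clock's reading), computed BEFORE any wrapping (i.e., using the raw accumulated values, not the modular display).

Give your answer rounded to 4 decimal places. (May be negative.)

Answer: -0.4000

Derivation:
After op 1 tick(1): ref=1.0000 raw=[1.2500 0.8000 0.9000]
After op 2 sync(0): ref=1.0000 raw=[1.0000 0.8000 0.9000]
After op 3 tick(3): ref=4.0000 raw=[4.7500 3.2000 3.6000]
Drift of clock 2 after op 3: 3.6000 - 4.0000 = -0.4000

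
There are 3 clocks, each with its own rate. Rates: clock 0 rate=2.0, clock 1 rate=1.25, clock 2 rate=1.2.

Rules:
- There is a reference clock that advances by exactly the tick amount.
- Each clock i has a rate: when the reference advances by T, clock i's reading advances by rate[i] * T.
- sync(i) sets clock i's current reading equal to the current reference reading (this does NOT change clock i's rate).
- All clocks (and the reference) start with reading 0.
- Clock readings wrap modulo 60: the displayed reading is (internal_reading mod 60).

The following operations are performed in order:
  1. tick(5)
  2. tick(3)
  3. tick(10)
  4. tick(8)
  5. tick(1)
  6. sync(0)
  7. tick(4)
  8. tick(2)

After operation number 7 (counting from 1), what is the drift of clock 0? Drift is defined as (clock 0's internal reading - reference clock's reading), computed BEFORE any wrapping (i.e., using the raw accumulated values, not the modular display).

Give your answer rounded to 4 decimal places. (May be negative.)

Answer: 4.0000

Derivation:
After op 1 tick(5): ref=5.0000 raw=[10.0000 6.2500 6.0000]
After op 2 tick(3): ref=8.0000 raw=[16.0000 10.0000 9.6000]
After op 3 tick(10): ref=18.0000 raw=[36.0000 22.5000 21.6000]
After op 4 tick(8): ref=26.0000 raw=[52.0000 32.5000 31.2000]
After op 5 tick(1): ref=27.0000 raw=[54.0000 33.7500 32.4000]
After op 6 sync(0): ref=27.0000 raw=[27.0000 33.7500 32.4000]
After op 7 tick(4): ref=31.0000 raw=[35.0000 38.7500 37.2000]
Drift of clock 0 after op 7: 35.0000 - 31.0000 = 4.0000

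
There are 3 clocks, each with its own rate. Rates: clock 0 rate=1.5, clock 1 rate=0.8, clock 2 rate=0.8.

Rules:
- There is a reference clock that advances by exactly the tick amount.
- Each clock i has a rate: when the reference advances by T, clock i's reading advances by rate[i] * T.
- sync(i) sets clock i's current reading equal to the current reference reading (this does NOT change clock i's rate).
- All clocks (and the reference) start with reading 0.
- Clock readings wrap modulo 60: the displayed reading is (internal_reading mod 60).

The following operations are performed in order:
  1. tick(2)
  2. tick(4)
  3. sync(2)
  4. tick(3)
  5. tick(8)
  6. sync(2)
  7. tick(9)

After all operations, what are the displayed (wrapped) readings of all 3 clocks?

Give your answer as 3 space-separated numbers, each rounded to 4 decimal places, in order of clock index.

Answer: 39.0000 20.8000 24.2000

Derivation:
After op 1 tick(2): ref=2.0000 raw=[3.0000 1.6000 1.6000]
After op 2 tick(4): ref=6.0000 raw=[9.0000 4.8000 4.8000]
After op 3 sync(2): ref=6.0000 raw=[9.0000 4.8000 6.0000]
After op 4 tick(3): ref=9.0000 raw=[13.5000 7.2000 8.4000]
After op 5 tick(8): ref=17.0000 raw=[25.5000 13.6000 14.8000]
After op 6 sync(2): ref=17.0000 raw=[25.5000 13.6000 17.0000]
After op 7 tick(9): ref=26.0000 raw=[39.0000 20.8000 24.2000]
Wrap final raw readings (mod 60): 39.0000 mod 60 = 39.0000; 20.8000 mod 60 = 20.8000; 24.2000 mod 60 = 24.2000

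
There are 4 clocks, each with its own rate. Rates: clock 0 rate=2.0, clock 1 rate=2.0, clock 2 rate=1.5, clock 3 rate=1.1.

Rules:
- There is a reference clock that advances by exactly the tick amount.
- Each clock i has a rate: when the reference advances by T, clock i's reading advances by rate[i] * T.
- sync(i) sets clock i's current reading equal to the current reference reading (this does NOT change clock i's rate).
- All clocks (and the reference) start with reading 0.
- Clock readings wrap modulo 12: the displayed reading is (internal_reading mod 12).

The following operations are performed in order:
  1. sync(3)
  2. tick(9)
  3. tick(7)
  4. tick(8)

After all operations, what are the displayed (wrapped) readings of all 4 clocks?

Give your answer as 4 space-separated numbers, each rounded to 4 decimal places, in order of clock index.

After op 1 sync(3): ref=0.0000 raw=[0.0000 0.0000 0.0000 0.0000]
After op 2 tick(9): ref=9.0000 raw=[18.0000 18.0000 13.5000 9.9000]
After op 3 tick(7): ref=16.0000 raw=[32.0000 32.0000 24.0000 17.6000]
After op 4 tick(8): ref=24.0000 raw=[48.0000 48.0000 36.0000 26.4000]
Wrap final raw readings (mod 12): 48.0000 mod 12 = 0.0000; 48.0000 mod 12 = 0.0000; 36.0000 mod 12 = 0.0000; 26.4000 mod 12 = 2.4000

Answer: 0.0000 0.0000 0.0000 2.4000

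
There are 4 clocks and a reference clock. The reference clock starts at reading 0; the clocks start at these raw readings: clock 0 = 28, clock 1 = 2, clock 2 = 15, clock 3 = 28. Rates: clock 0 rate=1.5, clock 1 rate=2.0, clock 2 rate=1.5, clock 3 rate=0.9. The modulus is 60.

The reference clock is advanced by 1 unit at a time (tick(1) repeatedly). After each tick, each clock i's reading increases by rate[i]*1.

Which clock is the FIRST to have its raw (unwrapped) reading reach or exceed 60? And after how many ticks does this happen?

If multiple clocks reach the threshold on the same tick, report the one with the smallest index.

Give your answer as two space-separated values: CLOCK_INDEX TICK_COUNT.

clock 0: start=28, rate=1.5, needs 60-28 = 32; ticks = ceil(32/1.5) = ceil(21.3333) = 22; reading at tick 22 = 28 + 1.5*22 = 61.0000
clock 1: start=2, rate=2.0, needs 60-2 = 58; ticks = ceil(58/2.0) = ceil(29.0000) = 29; reading at tick 29 = 2 + 2.0*29 = 60.0000
clock 2: start=15, rate=1.5, needs 60-15 = 45; ticks = ceil(45/1.5) = ceil(30.0000) = 30; reading at tick 30 = 15 + 1.5*30 = 60.0000
clock 3: start=28, rate=0.9, needs 60-28 = 32; ticks = ceil(32/0.9) = ceil(35.5556) = 36; reading at tick 36 = 28 + 0.9*36 = 60.4000
Minimum tick count = 22; winners = [0]; smallest index = 0

Answer: 0 22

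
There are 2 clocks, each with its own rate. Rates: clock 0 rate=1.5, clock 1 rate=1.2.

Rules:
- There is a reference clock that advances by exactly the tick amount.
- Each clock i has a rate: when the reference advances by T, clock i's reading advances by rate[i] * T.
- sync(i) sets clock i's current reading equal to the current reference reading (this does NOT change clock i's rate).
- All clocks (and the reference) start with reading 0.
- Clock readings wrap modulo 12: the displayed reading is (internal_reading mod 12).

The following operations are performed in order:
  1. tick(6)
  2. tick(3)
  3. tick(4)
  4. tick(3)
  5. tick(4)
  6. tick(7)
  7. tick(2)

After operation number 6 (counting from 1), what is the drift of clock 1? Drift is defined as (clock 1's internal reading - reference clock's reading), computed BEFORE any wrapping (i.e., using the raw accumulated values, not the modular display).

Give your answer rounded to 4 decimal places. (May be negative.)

After op 1 tick(6): ref=6.0000 raw=[9.0000 7.2000]
After op 2 tick(3): ref=9.0000 raw=[13.5000 10.8000]
After op 3 tick(4): ref=13.0000 raw=[19.5000 15.6000]
After op 4 tick(3): ref=16.0000 raw=[24.0000 19.2000]
After op 5 tick(4): ref=20.0000 raw=[30.0000 24.0000]
After op 6 tick(7): ref=27.0000 raw=[40.5000 32.4000]
Drift of clock 1 after op 6: 32.4000 - 27.0000 = 5.4000

Answer: 5.4000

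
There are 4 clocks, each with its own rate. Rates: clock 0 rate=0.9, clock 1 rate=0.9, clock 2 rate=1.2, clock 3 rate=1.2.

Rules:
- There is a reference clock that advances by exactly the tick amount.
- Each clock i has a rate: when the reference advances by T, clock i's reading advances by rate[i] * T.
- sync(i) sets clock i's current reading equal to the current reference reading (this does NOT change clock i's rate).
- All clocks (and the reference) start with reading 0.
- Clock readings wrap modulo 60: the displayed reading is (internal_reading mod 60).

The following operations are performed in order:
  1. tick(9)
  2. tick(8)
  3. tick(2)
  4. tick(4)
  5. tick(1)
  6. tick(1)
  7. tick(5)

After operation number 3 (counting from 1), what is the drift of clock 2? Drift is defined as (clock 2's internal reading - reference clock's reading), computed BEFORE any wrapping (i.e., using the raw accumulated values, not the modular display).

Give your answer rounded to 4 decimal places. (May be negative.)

After op 1 tick(9): ref=9.0000 raw=[8.1000 8.1000 10.8000 10.8000]
After op 2 tick(8): ref=17.0000 raw=[15.3000 15.3000 20.4000 20.4000]
After op 3 tick(2): ref=19.0000 raw=[17.1000 17.1000 22.8000 22.8000]
Drift of clock 2 after op 3: 22.8000 - 19.0000 = 3.8000

Answer: 3.8000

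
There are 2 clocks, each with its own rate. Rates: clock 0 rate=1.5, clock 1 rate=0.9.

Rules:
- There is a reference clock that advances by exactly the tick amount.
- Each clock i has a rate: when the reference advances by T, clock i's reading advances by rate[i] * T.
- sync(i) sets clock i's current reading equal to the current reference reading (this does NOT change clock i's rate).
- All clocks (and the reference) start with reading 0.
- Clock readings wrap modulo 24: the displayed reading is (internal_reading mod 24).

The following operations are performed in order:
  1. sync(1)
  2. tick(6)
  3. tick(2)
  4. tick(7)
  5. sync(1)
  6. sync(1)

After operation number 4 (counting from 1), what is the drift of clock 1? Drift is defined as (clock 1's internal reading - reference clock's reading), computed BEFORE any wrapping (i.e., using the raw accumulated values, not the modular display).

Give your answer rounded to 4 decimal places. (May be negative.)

Answer: -1.5000

Derivation:
After op 1 sync(1): ref=0.0000 raw=[0.0000 0.0000]
After op 2 tick(6): ref=6.0000 raw=[9.0000 5.4000]
After op 3 tick(2): ref=8.0000 raw=[12.0000 7.2000]
After op 4 tick(7): ref=15.0000 raw=[22.5000 13.5000]
Drift of clock 1 after op 4: 13.5000 - 15.0000 = -1.5000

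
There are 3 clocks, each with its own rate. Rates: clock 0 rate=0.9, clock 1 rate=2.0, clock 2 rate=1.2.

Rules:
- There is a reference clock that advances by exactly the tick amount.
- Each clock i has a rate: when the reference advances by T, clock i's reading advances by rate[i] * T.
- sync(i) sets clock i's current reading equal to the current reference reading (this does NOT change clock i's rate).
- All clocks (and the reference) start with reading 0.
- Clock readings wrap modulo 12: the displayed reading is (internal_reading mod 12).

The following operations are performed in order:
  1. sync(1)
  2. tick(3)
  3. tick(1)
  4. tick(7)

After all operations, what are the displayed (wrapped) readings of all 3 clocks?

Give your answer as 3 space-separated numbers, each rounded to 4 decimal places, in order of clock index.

Answer: 9.9000 10.0000 1.2000

Derivation:
After op 1 sync(1): ref=0.0000 raw=[0.0000 0.0000 0.0000]
After op 2 tick(3): ref=3.0000 raw=[2.7000 6.0000 3.6000]
After op 3 tick(1): ref=4.0000 raw=[3.6000 8.0000 4.8000]
After op 4 tick(7): ref=11.0000 raw=[9.9000 22.0000 13.2000]
Wrap final raw readings (mod 12): 9.9000 mod 12 = 9.9000; 22.0000 mod 12 = 10.0000; 13.2000 mod 12 = 1.2000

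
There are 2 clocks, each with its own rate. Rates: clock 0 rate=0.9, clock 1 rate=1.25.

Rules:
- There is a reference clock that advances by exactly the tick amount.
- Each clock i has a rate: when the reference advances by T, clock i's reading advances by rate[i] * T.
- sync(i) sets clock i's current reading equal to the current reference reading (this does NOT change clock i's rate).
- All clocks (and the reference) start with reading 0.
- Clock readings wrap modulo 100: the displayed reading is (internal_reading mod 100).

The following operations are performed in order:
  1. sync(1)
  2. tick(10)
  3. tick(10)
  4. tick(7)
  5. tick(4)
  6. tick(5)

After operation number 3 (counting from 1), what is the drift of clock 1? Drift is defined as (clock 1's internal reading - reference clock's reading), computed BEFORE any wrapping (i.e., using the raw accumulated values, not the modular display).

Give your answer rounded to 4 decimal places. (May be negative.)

After op 1 sync(1): ref=0.0000 raw=[0.0000 0.0000]
After op 2 tick(10): ref=10.0000 raw=[9.0000 12.5000]
After op 3 tick(10): ref=20.0000 raw=[18.0000 25.0000]
Drift of clock 1 after op 3: 25.0000 - 20.0000 = 5.0000

Answer: 5.0000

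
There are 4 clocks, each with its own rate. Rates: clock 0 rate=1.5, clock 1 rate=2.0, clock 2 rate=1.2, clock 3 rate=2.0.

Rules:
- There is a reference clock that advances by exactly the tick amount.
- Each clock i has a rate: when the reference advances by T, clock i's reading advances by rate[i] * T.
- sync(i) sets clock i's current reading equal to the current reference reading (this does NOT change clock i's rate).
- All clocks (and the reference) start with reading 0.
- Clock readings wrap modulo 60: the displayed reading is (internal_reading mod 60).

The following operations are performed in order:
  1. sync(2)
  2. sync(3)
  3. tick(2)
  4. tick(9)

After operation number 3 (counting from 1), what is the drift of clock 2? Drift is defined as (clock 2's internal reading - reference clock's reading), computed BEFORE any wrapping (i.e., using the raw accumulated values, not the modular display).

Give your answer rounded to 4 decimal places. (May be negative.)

Answer: 0.4000

Derivation:
After op 1 sync(2): ref=0.0000 raw=[0.0000 0.0000 0.0000 0.0000]
After op 2 sync(3): ref=0.0000 raw=[0.0000 0.0000 0.0000 0.0000]
After op 3 tick(2): ref=2.0000 raw=[3.0000 4.0000 2.4000 4.0000]
Drift of clock 2 after op 3: 2.4000 - 2.0000 = 0.4000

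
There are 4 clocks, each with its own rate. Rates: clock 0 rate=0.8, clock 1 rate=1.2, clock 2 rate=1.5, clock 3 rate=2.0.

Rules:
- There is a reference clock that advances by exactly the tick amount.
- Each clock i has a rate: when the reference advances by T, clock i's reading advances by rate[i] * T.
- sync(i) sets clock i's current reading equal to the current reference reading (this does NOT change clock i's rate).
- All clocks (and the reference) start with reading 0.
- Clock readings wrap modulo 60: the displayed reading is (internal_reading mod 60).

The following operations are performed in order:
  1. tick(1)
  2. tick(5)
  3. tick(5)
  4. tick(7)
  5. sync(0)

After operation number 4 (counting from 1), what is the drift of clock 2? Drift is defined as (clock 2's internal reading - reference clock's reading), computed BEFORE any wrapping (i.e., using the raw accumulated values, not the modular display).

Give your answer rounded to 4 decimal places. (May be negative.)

After op 1 tick(1): ref=1.0000 raw=[0.8000 1.2000 1.5000 2.0000]
After op 2 tick(5): ref=6.0000 raw=[4.8000 7.2000 9.0000 12.0000]
After op 3 tick(5): ref=11.0000 raw=[8.8000 13.2000 16.5000 22.0000]
After op 4 tick(7): ref=18.0000 raw=[14.4000 21.6000 27.0000 36.0000]
Drift of clock 2 after op 4: 27.0000 - 18.0000 = 9.0000

Answer: 9.0000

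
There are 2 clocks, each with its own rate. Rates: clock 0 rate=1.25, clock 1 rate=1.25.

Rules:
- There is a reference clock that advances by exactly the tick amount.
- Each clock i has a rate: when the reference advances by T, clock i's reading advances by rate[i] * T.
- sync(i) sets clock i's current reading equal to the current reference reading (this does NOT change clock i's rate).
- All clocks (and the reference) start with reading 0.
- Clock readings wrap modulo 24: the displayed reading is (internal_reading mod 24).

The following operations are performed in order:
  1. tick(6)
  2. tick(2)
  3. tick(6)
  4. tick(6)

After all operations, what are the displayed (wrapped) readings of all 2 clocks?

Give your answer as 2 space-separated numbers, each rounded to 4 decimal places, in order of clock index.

After op 1 tick(6): ref=6.0000 raw=[7.5000 7.5000]
After op 2 tick(2): ref=8.0000 raw=[10.0000 10.0000]
After op 3 tick(6): ref=14.0000 raw=[17.5000 17.5000]
After op 4 tick(6): ref=20.0000 raw=[25.0000 25.0000]
Wrap final raw readings (mod 24): 25.0000 mod 24 = 1.0000; 25.0000 mod 24 = 1.0000

Answer: 1.0000 1.0000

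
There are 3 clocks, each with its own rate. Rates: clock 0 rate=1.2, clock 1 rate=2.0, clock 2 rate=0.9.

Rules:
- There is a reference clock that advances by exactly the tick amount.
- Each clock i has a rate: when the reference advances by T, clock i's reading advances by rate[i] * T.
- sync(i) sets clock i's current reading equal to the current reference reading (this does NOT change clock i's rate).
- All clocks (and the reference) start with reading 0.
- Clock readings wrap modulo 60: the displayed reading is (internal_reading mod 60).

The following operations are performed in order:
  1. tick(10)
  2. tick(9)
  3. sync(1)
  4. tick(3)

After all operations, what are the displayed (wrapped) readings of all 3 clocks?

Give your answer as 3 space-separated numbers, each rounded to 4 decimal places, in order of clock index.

Answer: 26.4000 25.0000 19.8000

Derivation:
After op 1 tick(10): ref=10.0000 raw=[12.0000 20.0000 9.0000]
After op 2 tick(9): ref=19.0000 raw=[22.8000 38.0000 17.1000]
After op 3 sync(1): ref=19.0000 raw=[22.8000 19.0000 17.1000]
After op 4 tick(3): ref=22.0000 raw=[26.4000 25.0000 19.8000]
Wrap final raw readings (mod 60): 26.4000 mod 60 = 26.4000; 25.0000 mod 60 = 25.0000; 19.8000 mod 60 = 19.8000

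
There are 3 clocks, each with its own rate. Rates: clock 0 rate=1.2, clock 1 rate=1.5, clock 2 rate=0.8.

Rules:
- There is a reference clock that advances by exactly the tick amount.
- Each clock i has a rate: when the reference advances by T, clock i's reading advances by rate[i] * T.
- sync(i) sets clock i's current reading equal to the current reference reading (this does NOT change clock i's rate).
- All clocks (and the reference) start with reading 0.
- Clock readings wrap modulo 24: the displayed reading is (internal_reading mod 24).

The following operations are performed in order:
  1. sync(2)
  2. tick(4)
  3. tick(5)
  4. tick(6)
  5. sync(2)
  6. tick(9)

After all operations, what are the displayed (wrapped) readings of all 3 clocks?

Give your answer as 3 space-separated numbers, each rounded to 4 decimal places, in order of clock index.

Answer: 4.8000 12.0000 22.2000

Derivation:
After op 1 sync(2): ref=0.0000 raw=[0.0000 0.0000 0.0000]
After op 2 tick(4): ref=4.0000 raw=[4.8000 6.0000 3.2000]
After op 3 tick(5): ref=9.0000 raw=[10.8000 13.5000 7.2000]
After op 4 tick(6): ref=15.0000 raw=[18.0000 22.5000 12.0000]
After op 5 sync(2): ref=15.0000 raw=[18.0000 22.5000 15.0000]
After op 6 tick(9): ref=24.0000 raw=[28.8000 36.0000 22.2000]
Wrap final raw readings (mod 24): 28.8000 mod 24 = 4.8000; 36.0000 mod 24 = 12.0000; 22.2000 mod 24 = 22.2000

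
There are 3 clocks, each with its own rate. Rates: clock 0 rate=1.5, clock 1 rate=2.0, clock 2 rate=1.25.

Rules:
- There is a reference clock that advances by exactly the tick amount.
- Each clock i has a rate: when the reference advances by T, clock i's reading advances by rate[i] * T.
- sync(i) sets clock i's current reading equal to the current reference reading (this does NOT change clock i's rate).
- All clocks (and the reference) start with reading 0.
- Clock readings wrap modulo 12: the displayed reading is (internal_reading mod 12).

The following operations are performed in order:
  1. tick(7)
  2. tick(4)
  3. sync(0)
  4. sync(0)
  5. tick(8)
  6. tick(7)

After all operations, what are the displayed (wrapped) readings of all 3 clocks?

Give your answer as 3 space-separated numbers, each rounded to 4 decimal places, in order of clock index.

After op 1 tick(7): ref=7.0000 raw=[10.5000 14.0000 8.7500]
After op 2 tick(4): ref=11.0000 raw=[16.5000 22.0000 13.7500]
After op 3 sync(0): ref=11.0000 raw=[11.0000 22.0000 13.7500]
After op 4 sync(0): ref=11.0000 raw=[11.0000 22.0000 13.7500]
After op 5 tick(8): ref=19.0000 raw=[23.0000 38.0000 23.7500]
After op 6 tick(7): ref=26.0000 raw=[33.5000 52.0000 32.5000]
Wrap final raw readings (mod 12): 33.5000 mod 12 = 9.5000; 52.0000 mod 12 = 4.0000; 32.5000 mod 12 = 8.5000

Answer: 9.5000 4.0000 8.5000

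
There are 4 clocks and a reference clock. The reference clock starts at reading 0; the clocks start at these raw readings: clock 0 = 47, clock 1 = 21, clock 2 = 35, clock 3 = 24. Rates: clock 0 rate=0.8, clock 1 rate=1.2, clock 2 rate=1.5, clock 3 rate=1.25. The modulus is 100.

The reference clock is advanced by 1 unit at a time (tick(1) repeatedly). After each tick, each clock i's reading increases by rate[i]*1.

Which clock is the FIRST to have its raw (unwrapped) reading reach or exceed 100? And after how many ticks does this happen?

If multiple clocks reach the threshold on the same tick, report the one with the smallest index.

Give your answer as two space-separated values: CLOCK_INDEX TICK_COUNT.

clock 0: start=47, rate=0.8, needs 100-47 = 53; ticks = ceil(53/0.8) = ceil(66.2500) = 67; reading at tick 67 = 47 + 0.8*67 = 100.6000
clock 1: start=21, rate=1.2, needs 100-21 = 79; ticks = ceil(79/1.2) = ceil(65.8333) = 66; reading at tick 66 = 21 + 1.2*66 = 100.2000
clock 2: start=35, rate=1.5, needs 100-35 = 65; ticks = ceil(65/1.5) = ceil(43.3333) = 44; reading at tick 44 = 35 + 1.5*44 = 101.0000
clock 3: start=24, rate=1.25, needs 100-24 = 76; ticks = ceil(76/1.25) = ceil(60.8000) = 61; reading at tick 61 = 24 + 1.25*61 = 100.2500
Minimum tick count = 44; winners = [2]; smallest index = 2

Answer: 2 44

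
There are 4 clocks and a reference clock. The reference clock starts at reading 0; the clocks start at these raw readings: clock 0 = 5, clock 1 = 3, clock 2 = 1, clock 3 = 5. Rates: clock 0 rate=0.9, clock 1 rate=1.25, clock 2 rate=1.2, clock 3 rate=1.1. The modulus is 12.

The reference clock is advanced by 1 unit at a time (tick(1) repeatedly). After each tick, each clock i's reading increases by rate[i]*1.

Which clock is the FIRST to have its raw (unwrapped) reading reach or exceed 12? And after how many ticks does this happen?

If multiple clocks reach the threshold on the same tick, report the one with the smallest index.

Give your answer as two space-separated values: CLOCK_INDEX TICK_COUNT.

clock 0: start=5, rate=0.9, needs 12-5 = 7; ticks = ceil(7/0.9) = ceil(7.7778) = 8; reading at tick 8 = 5 + 0.9*8 = 12.2000
clock 1: start=3, rate=1.25, needs 12-3 = 9; ticks = ceil(9/1.25) = ceil(7.2000) = 8; reading at tick 8 = 3 + 1.25*8 = 13.0000
clock 2: start=1, rate=1.2, needs 12-1 = 11; ticks = ceil(11/1.2) = ceil(9.1667) = 10; reading at tick 10 = 1 + 1.2*10 = 13.0000
clock 3: start=5, rate=1.1, needs 12-5 = 7; ticks = ceil(7/1.1) = ceil(6.3636) = 7; reading at tick 7 = 5 + 1.1*7 = 12.7000
Minimum tick count = 7; winners = [3]; smallest index = 3

Answer: 3 7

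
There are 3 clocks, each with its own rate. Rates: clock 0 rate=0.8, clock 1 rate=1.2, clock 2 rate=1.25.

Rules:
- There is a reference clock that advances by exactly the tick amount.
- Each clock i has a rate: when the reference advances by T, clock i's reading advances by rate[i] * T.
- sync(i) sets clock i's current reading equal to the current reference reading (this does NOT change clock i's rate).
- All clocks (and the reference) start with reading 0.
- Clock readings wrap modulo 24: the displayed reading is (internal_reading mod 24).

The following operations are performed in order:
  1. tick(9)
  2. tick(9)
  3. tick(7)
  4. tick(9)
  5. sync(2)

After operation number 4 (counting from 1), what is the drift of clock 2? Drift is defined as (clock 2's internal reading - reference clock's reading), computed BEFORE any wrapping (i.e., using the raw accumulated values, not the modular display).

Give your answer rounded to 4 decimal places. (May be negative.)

Answer: 8.5000

Derivation:
After op 1 tick(9): ref=9.0000 raw=[7.2000 10.8000 11.2500]
After op 2 tick(9): ref=18.0000 raw=[14.4000 21.6000 22.5000]
After op 3 tick(7): ref=25.0000 raw=[20.0000 30.0000 31.2500]
After op 4 tick(9): ref=34.0000 raw=[27.2000 40.8000 42.5000]
Drift of clock 2 after op 4: 42.5000 - 34.0000 = 8.5000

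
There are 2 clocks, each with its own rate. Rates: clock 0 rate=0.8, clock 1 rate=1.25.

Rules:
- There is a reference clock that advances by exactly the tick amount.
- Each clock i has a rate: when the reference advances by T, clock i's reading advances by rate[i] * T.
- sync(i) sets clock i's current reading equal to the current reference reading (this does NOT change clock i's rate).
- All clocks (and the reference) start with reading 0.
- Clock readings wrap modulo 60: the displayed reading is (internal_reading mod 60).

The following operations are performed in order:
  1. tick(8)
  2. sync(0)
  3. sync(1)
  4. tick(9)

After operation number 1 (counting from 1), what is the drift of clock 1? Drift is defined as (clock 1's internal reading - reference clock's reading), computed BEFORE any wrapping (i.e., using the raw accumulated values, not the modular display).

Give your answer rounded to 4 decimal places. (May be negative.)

Answer: 2.0000

Derivation:
After op 1 tick(8): ref=8.0000 raw=[6.4000 10.0000]
Drift of clock 1 after op 1: 10.0000 - 8.0000 = 2.0000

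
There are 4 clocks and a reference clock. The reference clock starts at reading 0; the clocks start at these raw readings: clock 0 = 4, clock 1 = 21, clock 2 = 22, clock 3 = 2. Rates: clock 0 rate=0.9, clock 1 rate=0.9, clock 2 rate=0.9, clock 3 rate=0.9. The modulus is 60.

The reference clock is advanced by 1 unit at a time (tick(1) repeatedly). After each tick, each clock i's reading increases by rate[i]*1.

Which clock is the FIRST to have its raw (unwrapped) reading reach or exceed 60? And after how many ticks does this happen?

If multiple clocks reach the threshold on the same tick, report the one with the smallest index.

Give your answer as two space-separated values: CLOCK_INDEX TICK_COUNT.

Answer: 2 43

Derivation:
clock 0: start=4, rate=0.9, needs 60-4 = 56; ticks = ceil(56/0.9) = ceil(62.2222) = 63; reading at tick 63 = 4 + 0.9*63 = 60.7000
clock 1: start=21, rate=0.9, needs 60-21 = 39; ticks = ceil(39/0.9) = ceil(43.3333) = 44; reading at tick 44 = 21 + 0.9*44 = 60.6000
clock 2: start=22, rate=0.9, needs 60-22 = 38; ticks = ceil(38/0.9) = ceil(42.2222) = 43; reading at tick 43 = 22 + 0.9*43 = 60.7000
clock 3: start=2, rate=0.9, needs 60-2 = 58; ticks = ceil(58/0.9) = ceil(64.4444) = 65; reading at tick 65 = 2 + 0.9*65 = 60.5000
Minimum tick count = 43; winners = [2]; smallest index = 2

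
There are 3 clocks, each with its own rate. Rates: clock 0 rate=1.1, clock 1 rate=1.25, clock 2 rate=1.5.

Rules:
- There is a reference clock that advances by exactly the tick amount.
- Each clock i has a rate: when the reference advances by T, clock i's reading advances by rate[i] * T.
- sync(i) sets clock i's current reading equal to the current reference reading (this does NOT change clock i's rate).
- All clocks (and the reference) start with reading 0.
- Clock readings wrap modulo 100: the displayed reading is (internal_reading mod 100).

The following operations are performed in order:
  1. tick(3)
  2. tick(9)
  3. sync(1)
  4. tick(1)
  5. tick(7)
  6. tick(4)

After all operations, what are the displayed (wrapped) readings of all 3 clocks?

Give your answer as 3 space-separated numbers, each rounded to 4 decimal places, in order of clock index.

Answer: 26.4000 27.0000 36.0000

Derivation:
After op 1 tick(3): ref=3.0000 raw=[3.3000 3.7500 4.5000]
After op 2 tick(9): ref=12.0000 raw=[13.2000 15.0000 18.0000]
After op 3 sync(1): ref=12.0000 raw=[13.2000 12.0000 18.0000]
After op 4 tick(1): ref=13.0000 raw=[14.3000 13.2500 19.5000]
After op 5 tick(7): ref=20.0000 raw=[22.0000 22.0000 30.0000]
After op 6 tick(4): ref=24.0000 raw=[26.4000 27.0000 36.0000]
Wrap final raw readings (mod 100): 26.4000 mod 100 = 26.4000; 27.0000 mod 100 = 27.0000; 36.0000 mod 100 = 36.0000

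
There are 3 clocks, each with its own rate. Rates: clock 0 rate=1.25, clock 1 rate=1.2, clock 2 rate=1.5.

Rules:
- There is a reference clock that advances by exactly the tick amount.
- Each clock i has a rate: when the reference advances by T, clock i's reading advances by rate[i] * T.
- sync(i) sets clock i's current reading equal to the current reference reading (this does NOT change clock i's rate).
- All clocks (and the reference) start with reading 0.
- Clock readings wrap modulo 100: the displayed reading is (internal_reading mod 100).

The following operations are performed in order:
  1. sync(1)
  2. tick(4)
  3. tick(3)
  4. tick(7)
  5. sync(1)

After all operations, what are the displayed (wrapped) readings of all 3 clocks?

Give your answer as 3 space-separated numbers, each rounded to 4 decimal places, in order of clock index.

After op 1 sync(1): ref=0.0000 raw=[0.0000 0.0000 0.0000]
After op 2 tick(4): ref=4.0000 raw=[5.0000 4.8000 6.0000]
After op 3 tick(3): ref=7.0000 raw=[8.7500 8.4000 10.5000]
After op 4 tick(7): ref=14.0000 raw=[17.5000 16.8000 21.0000]
After op 5 sync(1): ref=14.0000 raw=[17.5000 14.0000 21.0000]
Wrap final raw readings (mod 100): 17.5000 mod 100 = 17.5000; 14.0000 mod 100 = 14.0000; 21.0000 mod 100 = 21.0000

Answer: 17.5000 14.0000 21.0000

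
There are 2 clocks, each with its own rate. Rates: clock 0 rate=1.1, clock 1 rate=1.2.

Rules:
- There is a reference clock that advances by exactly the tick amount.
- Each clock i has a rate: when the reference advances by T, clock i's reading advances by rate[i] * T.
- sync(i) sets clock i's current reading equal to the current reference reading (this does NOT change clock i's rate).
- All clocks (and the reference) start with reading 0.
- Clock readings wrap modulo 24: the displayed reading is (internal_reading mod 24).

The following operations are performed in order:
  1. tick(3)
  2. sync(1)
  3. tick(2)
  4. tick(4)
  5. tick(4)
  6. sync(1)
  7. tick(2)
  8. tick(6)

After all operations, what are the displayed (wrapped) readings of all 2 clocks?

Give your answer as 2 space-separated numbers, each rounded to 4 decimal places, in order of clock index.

Answer: 23.1000 22.6000

Derivation:
After op 1 tick(3): ref=3.0000 raw=[3.3000 3.6000]
After op 2 sync(1): ref=3.0000 raw=[3.3000 3.0000]
After op 3 tick(2): ref=5.0000 raw=[5.5000 5.4000]
After op 4 tick(4): ref=9.0000 raw=[9.9000 10.2000]
After op 5 tick(4): ref=13.0000 raw=[14.3000 15.0000]
After op 6 sync(1): ref=13.0000 raw=[14.3000 13.0000]
After op 7 tick(2): ref=15.0000 raw=[16.5000 15.4000]
After op 8 tick(6): ref=21.0000 raw=[23.1000 22.6000]
Wrap final raw readings (mod 24): 23.1000 mod 24 = 23.1000; 22.6000 mod 24 = 22.6000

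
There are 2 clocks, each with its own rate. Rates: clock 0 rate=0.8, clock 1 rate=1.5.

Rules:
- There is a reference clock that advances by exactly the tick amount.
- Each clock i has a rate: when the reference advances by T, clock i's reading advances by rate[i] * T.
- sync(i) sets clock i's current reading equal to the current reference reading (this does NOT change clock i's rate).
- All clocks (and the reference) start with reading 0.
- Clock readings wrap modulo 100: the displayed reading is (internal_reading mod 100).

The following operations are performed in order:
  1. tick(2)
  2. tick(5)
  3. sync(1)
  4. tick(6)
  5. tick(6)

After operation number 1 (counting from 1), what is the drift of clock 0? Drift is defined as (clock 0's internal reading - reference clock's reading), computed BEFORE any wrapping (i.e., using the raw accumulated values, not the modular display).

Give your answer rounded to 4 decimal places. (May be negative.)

Answer: -0.4000

Derivation:
After op 1 tick(2): ref=2.0000 raw=[1.6000 3.0000]
Drift of clock 0 after op 1: 1.6000 - 2.0000 = -0.4000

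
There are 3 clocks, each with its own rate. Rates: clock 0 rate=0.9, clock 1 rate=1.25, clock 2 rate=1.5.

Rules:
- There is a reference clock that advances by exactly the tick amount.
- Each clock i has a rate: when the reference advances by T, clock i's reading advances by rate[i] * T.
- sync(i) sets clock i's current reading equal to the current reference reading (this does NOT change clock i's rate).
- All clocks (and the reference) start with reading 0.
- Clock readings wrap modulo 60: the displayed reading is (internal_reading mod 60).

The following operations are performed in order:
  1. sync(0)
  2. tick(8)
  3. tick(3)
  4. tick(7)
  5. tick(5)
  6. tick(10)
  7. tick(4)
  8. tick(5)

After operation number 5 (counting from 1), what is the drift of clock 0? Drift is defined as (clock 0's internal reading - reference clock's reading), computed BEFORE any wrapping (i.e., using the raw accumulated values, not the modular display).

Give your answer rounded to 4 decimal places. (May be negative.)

Answer: -2.3000

Derivation:
After op 1 sync(0): ref=0.0000 raw=[0.0000 0.0000 0.0000]
After op 2 tick(8): ref=8.0000 raw=[7.2000 10.0000 12.0000]
After op 3 tick(3): ref=11.0000 raw=[9.9000 13.7500 16.5000]
After op 4 tick(7): ref=18.0000 raw=[16.2000 22.5000 27.0000]
After op 5 tick(5): ref=23.0000 raw=[20.7000 28.7500 34.5000]
Drift of clock 0 after op 5: 20.7000 - 23.0000 = -2.3000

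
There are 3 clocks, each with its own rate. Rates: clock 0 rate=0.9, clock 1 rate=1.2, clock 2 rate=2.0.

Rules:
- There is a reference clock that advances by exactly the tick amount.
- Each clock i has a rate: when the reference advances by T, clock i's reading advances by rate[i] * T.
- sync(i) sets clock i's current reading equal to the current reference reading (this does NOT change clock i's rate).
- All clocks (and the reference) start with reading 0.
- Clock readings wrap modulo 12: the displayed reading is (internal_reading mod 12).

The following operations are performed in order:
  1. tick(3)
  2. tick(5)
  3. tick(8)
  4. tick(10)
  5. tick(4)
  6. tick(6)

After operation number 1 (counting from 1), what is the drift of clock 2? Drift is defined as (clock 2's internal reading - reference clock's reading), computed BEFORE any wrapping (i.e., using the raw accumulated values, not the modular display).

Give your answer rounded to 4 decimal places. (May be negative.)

Answer: 3.0000

Derivation:
After op 1 tick(3): ref=3.0000 raw=[2.7000 3.6000 6.0000]
Drift of clock 2 after op 1: 6.0000 - 3.0000 = 3.0000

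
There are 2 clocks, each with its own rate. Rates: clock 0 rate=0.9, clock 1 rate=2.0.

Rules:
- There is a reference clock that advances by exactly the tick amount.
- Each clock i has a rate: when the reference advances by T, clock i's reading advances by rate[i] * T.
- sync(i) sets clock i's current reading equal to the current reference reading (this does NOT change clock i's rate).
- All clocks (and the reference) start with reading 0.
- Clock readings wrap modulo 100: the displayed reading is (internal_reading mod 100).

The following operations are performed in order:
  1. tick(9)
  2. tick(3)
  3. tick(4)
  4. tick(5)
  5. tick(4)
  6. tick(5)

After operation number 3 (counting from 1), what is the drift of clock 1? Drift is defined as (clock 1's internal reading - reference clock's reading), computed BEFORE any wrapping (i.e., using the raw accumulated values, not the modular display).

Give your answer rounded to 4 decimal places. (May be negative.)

Answer: 16.0000

Derivation:
After op 1 tick(9): ref=9.0000 raw=[8.1000 18.0000]
After op 2 tick(3): ref=12.0000 raw=[10.8000 24.0000]
After op 3 tick(4): ref=16.0000 raw=[14.4000 32.0000]
Drift of clock 1 after op 3: 32.0000 - 16.0000 = 16.0000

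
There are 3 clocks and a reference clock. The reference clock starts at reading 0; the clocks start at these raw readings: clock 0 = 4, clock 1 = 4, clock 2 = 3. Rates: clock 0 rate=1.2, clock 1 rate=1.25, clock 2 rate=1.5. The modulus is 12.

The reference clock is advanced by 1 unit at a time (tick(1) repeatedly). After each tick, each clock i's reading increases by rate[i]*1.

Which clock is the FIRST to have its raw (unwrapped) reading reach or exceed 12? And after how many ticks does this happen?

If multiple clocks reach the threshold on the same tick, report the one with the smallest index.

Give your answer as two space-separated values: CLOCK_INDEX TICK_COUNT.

clock 0: start=4, rate=1.2, needs 12-4 = 8; ticks = ceil(8/1.2) = ceil(6.6667) = 7; reading at tick 7 = 4 + 1.2*7 = 12.4000
clock 1: start=4, rate=1.25, needs 12-4 = 8; ticks = ceil(8/1.25) = ceil(6.4000) = 7; reading at tick 7 = 4 + 1.25*7 = 12.7500
clock 2: start=3, rate=1.5, needs 12-3 = 9; ticks = ceil(9/1.5) = ceil(6.0000) = 6; reading at tick 6 = 3 + 1.5*6 = 12.0000
Minimum tick count = 6; winners = [2]; smallest index = 2

Answer: 2 6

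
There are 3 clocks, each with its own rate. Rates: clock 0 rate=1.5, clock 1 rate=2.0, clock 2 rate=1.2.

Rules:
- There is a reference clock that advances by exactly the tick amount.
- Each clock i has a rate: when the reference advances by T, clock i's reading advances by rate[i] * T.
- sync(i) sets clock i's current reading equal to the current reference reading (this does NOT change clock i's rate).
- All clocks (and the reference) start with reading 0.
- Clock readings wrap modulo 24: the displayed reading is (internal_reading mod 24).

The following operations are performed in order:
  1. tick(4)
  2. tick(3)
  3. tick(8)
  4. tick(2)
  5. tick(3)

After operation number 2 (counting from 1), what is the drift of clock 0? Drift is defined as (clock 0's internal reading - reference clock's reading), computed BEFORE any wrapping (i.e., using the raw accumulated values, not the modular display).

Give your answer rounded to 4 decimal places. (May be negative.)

Answer: 3.5000

Derivation:
After op 1 tick(4): ref=4.0000 raw=[6.0000 8.0000 4.8000]
After op 2 tick(3): ref=7.0000 raw=[10.5000 14.0000 8.4000]
Drift of clock 0 after op 2: 10.5000 - 7.0000 = 3.5000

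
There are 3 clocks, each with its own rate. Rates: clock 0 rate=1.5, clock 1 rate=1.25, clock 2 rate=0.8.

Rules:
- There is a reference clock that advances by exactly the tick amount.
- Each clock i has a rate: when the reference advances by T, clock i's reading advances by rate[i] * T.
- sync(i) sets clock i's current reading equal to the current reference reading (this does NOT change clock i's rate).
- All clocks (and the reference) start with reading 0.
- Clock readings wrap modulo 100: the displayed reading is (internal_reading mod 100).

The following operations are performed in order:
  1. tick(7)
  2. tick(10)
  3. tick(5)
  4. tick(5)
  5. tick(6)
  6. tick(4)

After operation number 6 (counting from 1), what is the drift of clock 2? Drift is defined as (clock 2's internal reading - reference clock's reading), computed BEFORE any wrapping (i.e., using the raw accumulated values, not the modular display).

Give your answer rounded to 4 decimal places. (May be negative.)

After op 1 tick(7): ref=7.0000 raw=[10.5000 8.7500 5.6000]
After op 2 tick(10): ref=17.0000 raw=[25.5000 21.2500 13.6000]
After op 3 tick(5): ref=22.0000 raw=[33.0000 27.5000 17.6000]
After op 4 tick(5): ref=27.0000 raw=[40.5000 33.7500 21.6000]
After op 5 tick(6): ref=33.0000 raw=[49.5000 41.2500 26.4000]
After op 6 tick(4): ref=37.0000 raw=[55.5000 46.2500 29.6000]
Drift of clock 2 after op 6: 29.6000 - 37.0000 = -7.4000

Answer: -7.4000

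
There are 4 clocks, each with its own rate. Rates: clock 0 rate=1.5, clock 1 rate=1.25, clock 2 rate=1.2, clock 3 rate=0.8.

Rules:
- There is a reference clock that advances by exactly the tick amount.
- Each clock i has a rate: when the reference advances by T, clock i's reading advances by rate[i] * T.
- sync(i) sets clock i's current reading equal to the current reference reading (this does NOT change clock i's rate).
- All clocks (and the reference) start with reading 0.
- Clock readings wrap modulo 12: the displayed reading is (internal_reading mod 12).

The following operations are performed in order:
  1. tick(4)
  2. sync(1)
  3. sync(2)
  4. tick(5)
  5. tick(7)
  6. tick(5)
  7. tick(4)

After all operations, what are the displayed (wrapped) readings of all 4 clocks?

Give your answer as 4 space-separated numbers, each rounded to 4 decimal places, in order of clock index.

Answer: 1.5000 6.2500 5.2000 8.0000

Derivation:
After op 1 tick(4): ref=4.0000 raw=[6.0000 5.0000 4.8000 3.2000]
After op 2 sync(1): ref=4.0000 raw=[6.0000 4.0000 4.8000 3.2000]
After op 3 sync(2): ref=4.0000 raw=[6.0000 4.0000 4.0000 3.2000]
After op 4 tick(5): ref=9.0000 raw=[13.5000 10.2500 10.0000 7.2000]
After op 5 tick(7): ref=16.0000 raw=[24.0000 19.0000 18.4000 12.8000]
After op 6 tick(5): ref=21.0000 raw=[31.5000 25.2500 24.4000 16.8000]
After op 7 tick(4): ref=25.0000 raw=[37.5000 30.2500 29.2000 20.0000]
Wrap final raw readings (mod 12): 37.5000 mod 12 = 1.5000; 30.2500 mod 12 = 6.2500; 29.2000 mod 12 = 5.2000; 20.0000 mod 12 = 8.0000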